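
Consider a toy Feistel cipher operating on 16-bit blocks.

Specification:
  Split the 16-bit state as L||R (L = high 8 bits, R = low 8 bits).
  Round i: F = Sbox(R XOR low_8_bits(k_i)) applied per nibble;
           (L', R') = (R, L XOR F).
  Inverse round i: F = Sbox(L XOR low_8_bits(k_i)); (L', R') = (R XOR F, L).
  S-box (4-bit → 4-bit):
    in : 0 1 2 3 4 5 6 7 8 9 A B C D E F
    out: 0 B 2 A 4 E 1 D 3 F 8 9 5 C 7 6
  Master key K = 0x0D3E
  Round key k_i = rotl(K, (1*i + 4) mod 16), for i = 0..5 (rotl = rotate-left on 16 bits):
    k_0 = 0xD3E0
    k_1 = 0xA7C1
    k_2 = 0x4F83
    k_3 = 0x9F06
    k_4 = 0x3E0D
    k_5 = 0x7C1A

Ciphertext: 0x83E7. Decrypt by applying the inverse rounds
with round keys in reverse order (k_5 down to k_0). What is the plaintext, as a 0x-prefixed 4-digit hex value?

0x0E56

s_0 = ciphertext = 0x83E7
s_1 = InvRound(s_0, k_5) = 0x1883
s_2 = InvRound(s_1, k_4) = 0x3D18
s_3 = InvRound(s_2, k_3) = 0xB13D
s_4 = InvRound(s_3, k_2) = 0x9FB1
s_5 = InvRound(s_4, k_1) = 0x569F
s_6 = InvRound(s_5, k_0) = 0x0E56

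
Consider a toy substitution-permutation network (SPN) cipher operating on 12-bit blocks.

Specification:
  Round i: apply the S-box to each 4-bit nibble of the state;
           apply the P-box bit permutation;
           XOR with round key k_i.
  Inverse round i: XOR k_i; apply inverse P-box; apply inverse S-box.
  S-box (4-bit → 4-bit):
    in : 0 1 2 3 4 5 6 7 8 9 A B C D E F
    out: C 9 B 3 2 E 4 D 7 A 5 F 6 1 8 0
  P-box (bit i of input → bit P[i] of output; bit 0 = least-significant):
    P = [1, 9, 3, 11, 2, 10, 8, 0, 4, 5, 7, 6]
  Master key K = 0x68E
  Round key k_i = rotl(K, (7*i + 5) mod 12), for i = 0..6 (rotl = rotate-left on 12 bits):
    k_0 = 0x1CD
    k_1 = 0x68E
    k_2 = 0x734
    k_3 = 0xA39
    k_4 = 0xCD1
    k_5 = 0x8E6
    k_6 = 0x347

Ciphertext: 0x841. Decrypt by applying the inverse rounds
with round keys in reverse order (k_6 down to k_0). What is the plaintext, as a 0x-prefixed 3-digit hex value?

s_0 = ciphertext = 0x841
s_1 = InvRound(s_0, k_6) = 0xFA2
s_2 = InvRound(s_1, k_5) = 0xE84
s_3 = InvRound(s_2, k_4) = 0x114
s_4 = InvRound(s_3, k_3) = 0x475
s_5 = InvRound(s_4, k_2) = 0xE04
s_6 = InvRound(s_5, k_1) = 0x6F7
s_7 = InvRound(s_6, k_0) = 0x3C8

0x3C8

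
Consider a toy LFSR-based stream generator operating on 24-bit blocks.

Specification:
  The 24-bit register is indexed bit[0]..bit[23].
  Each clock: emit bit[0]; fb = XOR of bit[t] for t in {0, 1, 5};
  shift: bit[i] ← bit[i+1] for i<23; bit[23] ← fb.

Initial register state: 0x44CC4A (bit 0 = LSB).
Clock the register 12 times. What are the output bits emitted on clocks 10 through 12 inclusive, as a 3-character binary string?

011

reg_0 = 0x44CC4A
clock 1: out=0, reg = 0xA26625
clock 2: out=1, reg = 0x513312
clock 3: out=0, reg = 0xA89989
clock 4: out=1, reg = 0xD44CC4
clock 5: out=0, reg = 0x6A2662
clock 6: out=0, reg = 0x351331
clock 7: out=1, reg = 0x1A8998
clock 8: out=0, reg = 0x0D44CC
clock 9: out=0, reg = 0x06A266
clock 10: out=0, reg = 0x035133
clock 11: out=1, reg = 0x81A899
clock 12: out=1, reg = 0xC0D44C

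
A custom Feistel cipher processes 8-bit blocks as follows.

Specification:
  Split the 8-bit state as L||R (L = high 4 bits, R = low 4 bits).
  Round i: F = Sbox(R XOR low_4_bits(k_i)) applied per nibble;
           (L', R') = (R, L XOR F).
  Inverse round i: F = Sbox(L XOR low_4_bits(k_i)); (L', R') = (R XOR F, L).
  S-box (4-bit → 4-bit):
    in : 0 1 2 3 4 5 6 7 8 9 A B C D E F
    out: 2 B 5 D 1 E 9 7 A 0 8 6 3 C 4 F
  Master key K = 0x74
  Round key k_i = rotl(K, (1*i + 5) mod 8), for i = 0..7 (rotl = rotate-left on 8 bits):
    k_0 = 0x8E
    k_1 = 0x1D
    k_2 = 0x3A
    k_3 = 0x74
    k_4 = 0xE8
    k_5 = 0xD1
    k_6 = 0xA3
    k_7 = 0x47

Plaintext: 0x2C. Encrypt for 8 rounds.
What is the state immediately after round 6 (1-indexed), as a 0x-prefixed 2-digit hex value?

s_0 = plaintext = 0x2C
s_1 = Round(s_0, k_0) = 0xC7
s_2 = Round(s_1, k_1) = 0x74
s_3 = Round(s_2, k_2) = 0x43
s_4 = Round(s_3, k_3) = 0x33
s_5 = Round(s_4, k_4) = 0x35
s_6 = Round(s_5, k_5) = 0x52
s_7 = Round(s_6, k_6) = 0x2E
s_8 = Round(s_7, k_7) = 0xE2

0x52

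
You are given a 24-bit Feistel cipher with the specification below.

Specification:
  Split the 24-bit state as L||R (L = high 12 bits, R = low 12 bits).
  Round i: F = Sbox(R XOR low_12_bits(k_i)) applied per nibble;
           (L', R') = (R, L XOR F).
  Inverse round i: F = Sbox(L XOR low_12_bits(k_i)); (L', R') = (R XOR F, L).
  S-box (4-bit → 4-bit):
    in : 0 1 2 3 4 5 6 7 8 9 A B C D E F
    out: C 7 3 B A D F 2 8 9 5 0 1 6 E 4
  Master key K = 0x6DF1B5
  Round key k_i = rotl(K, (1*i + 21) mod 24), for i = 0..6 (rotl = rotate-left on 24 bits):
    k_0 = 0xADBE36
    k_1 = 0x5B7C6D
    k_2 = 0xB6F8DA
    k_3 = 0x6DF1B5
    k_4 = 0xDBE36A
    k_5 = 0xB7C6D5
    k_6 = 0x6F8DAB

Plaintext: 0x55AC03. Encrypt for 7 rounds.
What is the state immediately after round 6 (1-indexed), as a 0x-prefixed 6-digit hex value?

s_0 = plaintext = 0x55AC03
s_1 = Round(s_0, k_0) = 0xC036E7
s_2 = Round(s_1, k_1) = 0x6E7986
s_3 = Round(s_2, k_2) = 0x986136
s_4 = Round(s_3, k_3) = 0x13650D
s_5 = Round(s_4, k_4) = 0x50DEC4
s_6 = Round(s_5, k_5) = 0xEC4D7A
s_7 = Round(s_6, k_6) = 0xD7A2A3

0xEC4D7A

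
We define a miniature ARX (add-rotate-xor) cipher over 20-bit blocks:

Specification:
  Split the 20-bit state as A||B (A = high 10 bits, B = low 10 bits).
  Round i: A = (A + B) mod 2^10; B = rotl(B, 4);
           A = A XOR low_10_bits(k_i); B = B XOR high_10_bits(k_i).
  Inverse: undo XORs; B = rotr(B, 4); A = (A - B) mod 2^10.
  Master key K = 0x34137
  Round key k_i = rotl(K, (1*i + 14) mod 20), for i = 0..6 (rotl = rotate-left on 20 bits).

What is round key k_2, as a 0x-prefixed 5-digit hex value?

K = 0x34137
k_0 = rotl(K, (1*0+14) mod 20) = rotl(K, 14) = 0xDCD04
k_1 = rotl(K, (1*1+14) mod 20) = rotl(K, 15) = 0xB9A09
k_2 = rotl(K, (1*2+14) mod 20) = rotl(K, 16) = 0x73413

0x73413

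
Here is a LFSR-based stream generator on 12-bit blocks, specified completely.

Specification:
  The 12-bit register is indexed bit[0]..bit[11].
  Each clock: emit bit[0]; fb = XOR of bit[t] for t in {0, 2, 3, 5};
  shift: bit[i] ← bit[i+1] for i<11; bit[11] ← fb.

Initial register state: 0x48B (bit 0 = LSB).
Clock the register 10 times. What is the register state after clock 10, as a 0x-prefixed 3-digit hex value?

reg_0 = 0x48B
clock 1: out=1, reg = 0x245
clock 2: out=1, reg = 0x122
clock 3: out=0, reg = 0x891
clock 4: out=1, reg = 0xC48
clock 5: out=0, reg = 0xE24
clock 6: out=0, reg = 0x712
clock 7: out=0, reg = 0x389
clock 8: out=1, reg = 0x1C4
clock 9: out=0, reg = 0x8E2
clock 10: out=0, reg = 0xC71

0xC71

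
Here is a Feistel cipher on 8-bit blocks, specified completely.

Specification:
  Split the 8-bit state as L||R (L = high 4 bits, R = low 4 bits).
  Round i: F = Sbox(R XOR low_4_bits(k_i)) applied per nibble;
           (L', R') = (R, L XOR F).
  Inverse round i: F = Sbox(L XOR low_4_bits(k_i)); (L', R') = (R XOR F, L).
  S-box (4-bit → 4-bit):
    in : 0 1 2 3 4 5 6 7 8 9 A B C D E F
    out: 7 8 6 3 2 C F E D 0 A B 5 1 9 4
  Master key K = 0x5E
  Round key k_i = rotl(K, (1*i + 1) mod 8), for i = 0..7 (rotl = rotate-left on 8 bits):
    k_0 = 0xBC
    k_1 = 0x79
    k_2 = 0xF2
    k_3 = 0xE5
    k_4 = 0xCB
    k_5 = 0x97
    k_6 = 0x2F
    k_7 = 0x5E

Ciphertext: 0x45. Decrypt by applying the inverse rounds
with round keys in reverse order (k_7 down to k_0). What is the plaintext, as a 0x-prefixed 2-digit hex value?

0x85

s_0 = ciphertext = 0x45
s_1 = InvRound(s_0, k_7) = 0xF4
s_2 = InvRound(s_1, k_6) = 0x3F
s_3 = InvRound(s_2, k_5) = 0xD3
s_4 = InvRound(s_3, k_4) = 0xCD
s_5 = InvRound(s_4, k_3) = 0xDC
s_6 = InvRound(s_5, k_2) = 0x8D
s_7 = InvRound(s_6, k_1) = 0x58
s_8 = InvRound(s_7, k_0) = 0x85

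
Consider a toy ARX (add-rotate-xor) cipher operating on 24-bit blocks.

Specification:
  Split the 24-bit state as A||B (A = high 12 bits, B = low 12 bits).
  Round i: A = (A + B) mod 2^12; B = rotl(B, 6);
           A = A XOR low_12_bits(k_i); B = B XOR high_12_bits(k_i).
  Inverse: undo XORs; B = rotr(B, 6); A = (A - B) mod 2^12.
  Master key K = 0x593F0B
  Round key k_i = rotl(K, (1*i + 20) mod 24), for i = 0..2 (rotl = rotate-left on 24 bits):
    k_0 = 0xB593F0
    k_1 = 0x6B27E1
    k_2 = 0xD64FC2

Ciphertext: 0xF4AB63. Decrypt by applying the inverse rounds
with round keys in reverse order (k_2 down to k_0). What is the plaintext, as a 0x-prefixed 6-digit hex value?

s_0 = ciphertext = 0xF4AB63
s_1 = InvRound(s_0, k_2) = 0xEB01D8
s_2 = InvRound(s_1, k_1) = 0xEB4A9D
s_3 = InvRound(s_2, k_0) = 0xC3D107

0xC3D107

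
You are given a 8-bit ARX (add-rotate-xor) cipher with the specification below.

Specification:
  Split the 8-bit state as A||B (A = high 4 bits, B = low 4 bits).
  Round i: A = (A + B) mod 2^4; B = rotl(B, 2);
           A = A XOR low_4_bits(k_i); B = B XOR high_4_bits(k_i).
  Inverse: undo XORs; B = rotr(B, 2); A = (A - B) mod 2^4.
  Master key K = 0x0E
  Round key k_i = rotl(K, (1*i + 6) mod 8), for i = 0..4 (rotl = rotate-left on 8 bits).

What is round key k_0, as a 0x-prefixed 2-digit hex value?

0x83

K = 0x0E
k_0 = rotl(K, (1*0+6) mod 8) = rotl(K, 6) = 0x83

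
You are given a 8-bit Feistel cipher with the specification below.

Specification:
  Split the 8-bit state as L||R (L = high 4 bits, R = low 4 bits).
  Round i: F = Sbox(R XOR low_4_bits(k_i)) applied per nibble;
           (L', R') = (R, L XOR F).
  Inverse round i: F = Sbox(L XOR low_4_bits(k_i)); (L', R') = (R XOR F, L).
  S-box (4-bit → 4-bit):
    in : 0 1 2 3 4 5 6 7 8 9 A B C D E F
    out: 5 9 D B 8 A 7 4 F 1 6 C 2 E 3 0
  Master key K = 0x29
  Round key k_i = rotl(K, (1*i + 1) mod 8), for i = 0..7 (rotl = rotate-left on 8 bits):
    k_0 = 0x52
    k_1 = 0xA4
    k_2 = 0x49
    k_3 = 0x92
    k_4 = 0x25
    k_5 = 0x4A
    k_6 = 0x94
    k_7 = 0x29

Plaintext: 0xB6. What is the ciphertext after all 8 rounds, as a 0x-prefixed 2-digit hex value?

0xB9

s_0 = plaintext = 0xB6
s_1 = Round(s_0, k_0) = 0x63
s_2 = Round(s_1, k_1) = 0x32
s_3 = Round(s_2, k_2) = 0x2F
s_4 = Round(s_3, k_3) = 0xFC
s_5 = Round(s_4, k_4) = 0xCE
s_6 = Round(s_5, k_5) = 0xE4
s_7 = Round(s_6, k_6) = 0x4B
s_8 = Round(s_7, k_7) = 0xB9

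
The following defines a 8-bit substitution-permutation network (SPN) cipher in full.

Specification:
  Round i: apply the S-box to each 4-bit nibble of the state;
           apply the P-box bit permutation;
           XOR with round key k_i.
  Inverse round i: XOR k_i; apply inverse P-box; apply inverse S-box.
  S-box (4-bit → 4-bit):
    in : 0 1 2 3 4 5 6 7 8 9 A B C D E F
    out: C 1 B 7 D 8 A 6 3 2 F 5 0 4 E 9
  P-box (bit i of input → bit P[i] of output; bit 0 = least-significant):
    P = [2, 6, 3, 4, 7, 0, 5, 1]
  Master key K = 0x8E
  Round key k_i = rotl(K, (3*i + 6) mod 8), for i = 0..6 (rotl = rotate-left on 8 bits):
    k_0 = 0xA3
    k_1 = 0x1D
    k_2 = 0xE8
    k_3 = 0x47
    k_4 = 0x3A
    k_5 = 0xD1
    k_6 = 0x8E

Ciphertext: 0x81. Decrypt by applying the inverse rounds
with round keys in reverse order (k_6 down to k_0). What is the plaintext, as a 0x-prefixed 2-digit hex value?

0x9C

s_0 = ciphertext = 0x81
s_1 = InvRound(s_0, k_6) = 0x6B
s_2 = InvRound(s_1, k_5) = 0x40
s_3 = InvRound(s_2, k_4) = 0x0E
s_4 = InvRound(s_3, k_3) = 0x97
s_5 = InvRound(s_4, k_2) = 0xEA
s_6 = InvRound(s_5, k_1) = 0xA2
s_7 = InvRound(s_6, k_0) = 0x9C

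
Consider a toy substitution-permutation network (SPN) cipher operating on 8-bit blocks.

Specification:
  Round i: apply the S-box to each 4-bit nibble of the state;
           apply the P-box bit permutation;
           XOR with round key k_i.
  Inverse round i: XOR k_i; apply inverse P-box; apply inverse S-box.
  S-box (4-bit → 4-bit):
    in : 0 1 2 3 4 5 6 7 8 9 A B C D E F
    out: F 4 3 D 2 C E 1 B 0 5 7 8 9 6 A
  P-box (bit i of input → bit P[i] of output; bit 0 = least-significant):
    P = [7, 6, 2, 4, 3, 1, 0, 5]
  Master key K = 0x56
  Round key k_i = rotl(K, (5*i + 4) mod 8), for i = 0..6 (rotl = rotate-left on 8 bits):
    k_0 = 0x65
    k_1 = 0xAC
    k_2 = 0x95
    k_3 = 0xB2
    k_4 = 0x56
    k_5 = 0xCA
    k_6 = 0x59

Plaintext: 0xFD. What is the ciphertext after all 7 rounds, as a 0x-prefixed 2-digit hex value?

0xD0

s_0 = plaintext = 0xFD
s_1 = Round(s_0, k_0) = 0xD7
s_2 = Round(s_1, k_1) = 0x04
s_3 = Round(s_2, k_2) = 0xFE
s_4 = Round(s_3, k_3) = 0xD4
s_5 = Round(s_4, k_4) = 0x3E
s_6 = Round(s_5, k_5) = 0xA7
s_7 = Round(s_6, k_6) = 0xD0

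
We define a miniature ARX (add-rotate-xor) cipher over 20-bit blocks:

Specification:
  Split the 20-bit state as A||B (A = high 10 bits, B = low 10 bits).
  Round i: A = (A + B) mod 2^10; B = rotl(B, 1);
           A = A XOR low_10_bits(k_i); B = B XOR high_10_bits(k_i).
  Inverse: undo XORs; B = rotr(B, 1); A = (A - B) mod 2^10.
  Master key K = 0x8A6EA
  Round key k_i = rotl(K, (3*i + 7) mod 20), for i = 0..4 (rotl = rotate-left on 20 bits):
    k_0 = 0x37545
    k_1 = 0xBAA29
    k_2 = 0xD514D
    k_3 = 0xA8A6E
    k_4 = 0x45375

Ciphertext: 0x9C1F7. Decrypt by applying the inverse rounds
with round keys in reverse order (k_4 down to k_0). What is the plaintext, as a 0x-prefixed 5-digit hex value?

0x49673

s_0 = ciphertext = 0x9C1F7
s_1 = InvRound(s_0, k_4) = 0xA5271
s_2 = InvRound(s_1, k_3) = 0xA4669
s_3 = InvRound(s_2, k_2) = 0x4FA9E
s_4 = InvRound(s_3, k_1) = 0xB743A
s_5 = InvRound(s_4, k_0) = 0x49673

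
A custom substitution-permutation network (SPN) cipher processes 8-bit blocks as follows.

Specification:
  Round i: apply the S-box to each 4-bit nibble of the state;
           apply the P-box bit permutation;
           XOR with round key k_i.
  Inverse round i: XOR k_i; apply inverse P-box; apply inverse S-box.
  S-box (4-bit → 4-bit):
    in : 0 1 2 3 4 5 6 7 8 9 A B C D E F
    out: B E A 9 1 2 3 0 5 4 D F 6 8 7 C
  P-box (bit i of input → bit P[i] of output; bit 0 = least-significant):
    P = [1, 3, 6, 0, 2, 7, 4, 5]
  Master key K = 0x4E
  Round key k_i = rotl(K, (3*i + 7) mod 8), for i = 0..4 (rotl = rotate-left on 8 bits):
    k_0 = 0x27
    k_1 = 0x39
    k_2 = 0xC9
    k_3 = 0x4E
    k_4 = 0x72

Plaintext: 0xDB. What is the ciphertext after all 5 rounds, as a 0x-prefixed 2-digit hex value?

s_0 = plaintext = 0xDB
s_1 = Round(s_0, k_0) = 0x4C
s_2 = Round(s_1, k_1) = 0x75
s_3 = Round(s_2, k_2) = 0xC1
s_4 = Round(s_3, k_3) = 0x97
s_5 = Round(s_4, k_4) = 0x62

0x62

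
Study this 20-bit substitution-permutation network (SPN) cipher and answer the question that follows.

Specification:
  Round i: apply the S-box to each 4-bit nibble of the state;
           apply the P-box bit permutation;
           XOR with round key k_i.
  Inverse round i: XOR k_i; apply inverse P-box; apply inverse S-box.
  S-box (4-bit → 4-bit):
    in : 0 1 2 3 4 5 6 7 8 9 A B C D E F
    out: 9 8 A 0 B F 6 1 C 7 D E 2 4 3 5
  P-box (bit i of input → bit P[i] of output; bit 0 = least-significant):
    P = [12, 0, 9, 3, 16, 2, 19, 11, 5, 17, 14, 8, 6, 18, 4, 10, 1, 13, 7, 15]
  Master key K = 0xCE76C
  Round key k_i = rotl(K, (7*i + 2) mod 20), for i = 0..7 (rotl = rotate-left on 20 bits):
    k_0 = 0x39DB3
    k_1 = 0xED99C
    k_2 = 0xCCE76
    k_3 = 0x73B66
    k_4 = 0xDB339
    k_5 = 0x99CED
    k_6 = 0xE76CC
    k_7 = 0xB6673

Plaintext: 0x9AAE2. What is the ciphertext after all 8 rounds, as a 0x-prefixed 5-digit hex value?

0x6B98B

s_0 = plaintext = 0x9AAE2
s_1 = Round(s_0, k_0) = 0x2F84C
s_2 = Round(s_1, k_1) = 0xF30C9
s_3 = Round(s_2, k_2) = 0xCDDD1
s_4 = Round(s_3, k_3) = 0xF5B7E
s_5 = Round(s_4, k_4) = 0xAE6EA
s_6 = Round(s_5, k_5) = 0xE4E23
s_7 = Round(s_6, k_6) = 0x85AAA
s_8 = Round(s_7, k_7) = 0x6B98B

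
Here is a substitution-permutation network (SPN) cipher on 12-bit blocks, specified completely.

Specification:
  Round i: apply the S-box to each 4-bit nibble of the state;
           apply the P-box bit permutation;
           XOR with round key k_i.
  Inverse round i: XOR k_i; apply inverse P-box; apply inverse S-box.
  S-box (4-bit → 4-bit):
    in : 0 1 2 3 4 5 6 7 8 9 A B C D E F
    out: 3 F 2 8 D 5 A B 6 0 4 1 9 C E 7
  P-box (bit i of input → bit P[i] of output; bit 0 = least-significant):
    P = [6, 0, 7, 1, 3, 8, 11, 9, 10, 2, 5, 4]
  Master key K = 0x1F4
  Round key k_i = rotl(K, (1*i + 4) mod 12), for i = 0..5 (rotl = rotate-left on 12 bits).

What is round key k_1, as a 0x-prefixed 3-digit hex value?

0xE83

K = 0x1F4
k_0 = rotl(K, (1*0+4) mod 12) = rotl(K, 4) = 0xF41
k_1 = rotl(K, (1*1+4) mod 12) = rotl(K, 5) = 0xE83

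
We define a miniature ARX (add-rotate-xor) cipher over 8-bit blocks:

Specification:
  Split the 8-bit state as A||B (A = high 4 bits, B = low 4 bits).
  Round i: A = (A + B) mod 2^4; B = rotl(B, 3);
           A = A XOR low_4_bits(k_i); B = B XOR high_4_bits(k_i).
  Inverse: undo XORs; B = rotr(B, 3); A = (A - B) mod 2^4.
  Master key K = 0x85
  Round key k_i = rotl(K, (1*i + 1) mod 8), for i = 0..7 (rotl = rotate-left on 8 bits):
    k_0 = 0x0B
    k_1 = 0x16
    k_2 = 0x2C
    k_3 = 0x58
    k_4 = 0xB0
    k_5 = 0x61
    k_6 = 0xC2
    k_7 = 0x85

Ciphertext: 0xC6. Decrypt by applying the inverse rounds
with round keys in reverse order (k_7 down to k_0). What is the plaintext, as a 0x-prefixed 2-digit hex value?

0x56

s_0 = ciphertext = 0xC6
s_1 = InvRound(s_0, k_7) = 0xCD
s_2 = InvRound(s_1, k_6) = 0xC2
s_3 = InvRound(s_2, k_5) = 0x58
s_4 = InvRound(s_3, k_4) = 0xF6
s_5 = InvRound(s_4, k_3) = 0x16
s_6 = InvRound(s_5, k_2) = 0x58
s_7 = InvRound(s_6, k_1) = 0x03
s_8 = InvRound(s_7, k_0) = 0x56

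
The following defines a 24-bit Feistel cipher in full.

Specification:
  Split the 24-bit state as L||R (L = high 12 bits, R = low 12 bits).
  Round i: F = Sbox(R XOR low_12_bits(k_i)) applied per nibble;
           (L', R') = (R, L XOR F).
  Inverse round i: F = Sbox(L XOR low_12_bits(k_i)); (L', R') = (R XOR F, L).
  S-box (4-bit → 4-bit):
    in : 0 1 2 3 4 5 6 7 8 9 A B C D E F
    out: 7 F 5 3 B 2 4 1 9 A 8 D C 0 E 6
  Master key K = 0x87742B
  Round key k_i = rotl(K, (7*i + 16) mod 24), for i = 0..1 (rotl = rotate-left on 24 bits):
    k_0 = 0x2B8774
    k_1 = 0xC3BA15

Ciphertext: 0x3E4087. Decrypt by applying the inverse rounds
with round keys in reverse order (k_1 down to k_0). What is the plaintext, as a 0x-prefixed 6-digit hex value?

s_0 = ciphertext = 0x3E4087
s_1 = InvRound(s_0, k_1) = 0xAE83E4
s_2 = InvRound(s_1, k_0) = 0x348AE8

0x348AE8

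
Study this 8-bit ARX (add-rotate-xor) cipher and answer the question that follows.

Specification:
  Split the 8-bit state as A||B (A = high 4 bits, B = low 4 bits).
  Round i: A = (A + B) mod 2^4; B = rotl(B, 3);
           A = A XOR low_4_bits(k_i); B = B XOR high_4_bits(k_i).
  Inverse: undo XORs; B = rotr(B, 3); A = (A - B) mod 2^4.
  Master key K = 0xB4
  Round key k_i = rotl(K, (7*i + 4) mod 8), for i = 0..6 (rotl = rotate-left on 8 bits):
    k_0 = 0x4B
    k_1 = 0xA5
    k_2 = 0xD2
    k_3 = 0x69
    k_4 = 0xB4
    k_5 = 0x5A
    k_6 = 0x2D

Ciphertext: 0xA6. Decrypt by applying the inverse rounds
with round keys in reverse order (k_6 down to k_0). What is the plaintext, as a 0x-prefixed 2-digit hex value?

0x0A

s_0 = ciphertext = 0xA6
s_1 = InvRound(s_0, k_6) = 0xF8
s_2 = InvRound(s_1, k_5) = 0xAB
s_3 = InvRound(s_2, k_4) = 0xE0
s_4 = InvRound(s_3, k_3) = 0xBC
s_5 = InvRound(s_4, k_2) = 0x72
s_6 = InvRound(s_5, k_1) = 0x11
s_7 = InvRound(s_6, k_0) = 0x0A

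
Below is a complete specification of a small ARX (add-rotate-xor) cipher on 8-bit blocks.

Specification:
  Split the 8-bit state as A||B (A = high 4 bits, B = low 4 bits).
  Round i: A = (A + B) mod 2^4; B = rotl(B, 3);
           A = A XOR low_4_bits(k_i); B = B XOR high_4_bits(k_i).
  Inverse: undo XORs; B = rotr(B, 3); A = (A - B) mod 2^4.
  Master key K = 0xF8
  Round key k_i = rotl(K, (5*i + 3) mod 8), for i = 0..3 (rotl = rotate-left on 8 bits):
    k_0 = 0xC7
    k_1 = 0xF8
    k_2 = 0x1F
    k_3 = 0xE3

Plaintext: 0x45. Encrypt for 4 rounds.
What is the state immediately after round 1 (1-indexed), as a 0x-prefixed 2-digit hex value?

s_0 = plaintext = 0x45
s_1 = Round(s_0, k_0) = 0xE6
s_2 = Round(s_1, k_1) = 0xCC
s_3 = Round(s_2, k_2) = 0x77
s_4 = Round(s_3, k_3) = 0xD5

0xE6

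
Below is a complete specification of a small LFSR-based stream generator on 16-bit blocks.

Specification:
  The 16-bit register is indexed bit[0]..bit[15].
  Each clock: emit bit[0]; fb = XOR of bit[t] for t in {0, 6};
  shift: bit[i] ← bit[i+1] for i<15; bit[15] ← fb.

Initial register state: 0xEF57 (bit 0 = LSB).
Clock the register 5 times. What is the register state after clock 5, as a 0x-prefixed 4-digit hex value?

0x577A

reg_0 = 0xEF57
clock 1: out=1, reg = 0x77AB
clock 2: out=1, reg = 0xBBD5
clock 3: out=1, reg = 0x5DEA
clock 4: out=0, reg = 0xAEF5
clock 5: out=1, reg = 0x577A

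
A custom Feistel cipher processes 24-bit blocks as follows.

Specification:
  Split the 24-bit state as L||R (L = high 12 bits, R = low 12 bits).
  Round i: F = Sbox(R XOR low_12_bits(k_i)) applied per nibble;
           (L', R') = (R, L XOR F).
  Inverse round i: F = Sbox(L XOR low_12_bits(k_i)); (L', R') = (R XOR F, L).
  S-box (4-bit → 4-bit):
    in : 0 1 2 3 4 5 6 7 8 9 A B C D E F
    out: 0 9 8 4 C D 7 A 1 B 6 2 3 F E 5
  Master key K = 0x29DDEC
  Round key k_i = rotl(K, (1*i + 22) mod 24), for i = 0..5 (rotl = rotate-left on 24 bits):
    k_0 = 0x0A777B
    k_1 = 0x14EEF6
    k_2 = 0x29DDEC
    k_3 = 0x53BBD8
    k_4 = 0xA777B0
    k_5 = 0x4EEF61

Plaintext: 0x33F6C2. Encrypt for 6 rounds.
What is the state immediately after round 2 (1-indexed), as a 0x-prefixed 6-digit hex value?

0xA14A2A

s_0 = plaintext = 0x33F6C2
s_1 = Round(s_0, k_0) = 0x6C2A14
s_2 = Round(s_1, k_1) = 0xA14A2A
s_3 = Round(s_2, k_2) = 0xA2A023
s_4 = Round(s_3, k_3) = 0x023878
s_5 = Round(s_4, k_4) = 0x878512
s_6 = Round(s_5, k_5) = 0x512EDC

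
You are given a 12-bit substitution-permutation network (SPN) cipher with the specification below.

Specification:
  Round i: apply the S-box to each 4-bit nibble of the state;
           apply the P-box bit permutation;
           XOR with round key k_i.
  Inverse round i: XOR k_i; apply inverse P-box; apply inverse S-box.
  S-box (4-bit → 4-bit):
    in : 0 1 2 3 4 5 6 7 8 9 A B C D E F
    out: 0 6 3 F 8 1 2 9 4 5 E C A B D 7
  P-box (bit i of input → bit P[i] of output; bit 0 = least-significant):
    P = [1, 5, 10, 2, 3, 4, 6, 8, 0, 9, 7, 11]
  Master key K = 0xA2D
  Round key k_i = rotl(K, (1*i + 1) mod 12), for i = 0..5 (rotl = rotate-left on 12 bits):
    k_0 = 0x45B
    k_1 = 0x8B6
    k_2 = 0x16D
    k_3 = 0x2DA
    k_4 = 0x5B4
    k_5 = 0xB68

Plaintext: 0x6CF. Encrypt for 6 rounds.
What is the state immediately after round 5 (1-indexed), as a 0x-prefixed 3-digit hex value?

s_0 = plaintext = 0x6CF
s_1 = Round(s_0, k_0) = 0x369
s_2 = Round(s_1, k_1) = 0x625
s_3 = Round(s_2, k_2) = 0x377
s_4 = Round(s_3, k_3) = 0x955
s_5 = Round(s_4, k_4) = 0x53F
s_6 = Round(s_5, k_5) = 0xE13

0x53F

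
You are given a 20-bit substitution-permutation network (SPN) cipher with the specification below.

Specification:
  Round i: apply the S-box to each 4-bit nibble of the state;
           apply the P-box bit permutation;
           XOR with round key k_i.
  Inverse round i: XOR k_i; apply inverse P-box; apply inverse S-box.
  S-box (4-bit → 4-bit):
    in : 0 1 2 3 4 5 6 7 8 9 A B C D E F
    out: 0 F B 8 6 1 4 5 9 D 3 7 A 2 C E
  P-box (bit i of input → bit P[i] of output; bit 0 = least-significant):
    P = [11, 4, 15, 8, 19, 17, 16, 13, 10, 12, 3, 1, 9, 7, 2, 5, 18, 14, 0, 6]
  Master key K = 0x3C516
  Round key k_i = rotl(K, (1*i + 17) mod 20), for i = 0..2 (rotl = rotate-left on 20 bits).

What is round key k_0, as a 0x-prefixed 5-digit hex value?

0xC78A2

K = 0x3C516
k_0 = rotl(K, (1*0+17) mod 20) = rotl(K, 17) = 0xC78A2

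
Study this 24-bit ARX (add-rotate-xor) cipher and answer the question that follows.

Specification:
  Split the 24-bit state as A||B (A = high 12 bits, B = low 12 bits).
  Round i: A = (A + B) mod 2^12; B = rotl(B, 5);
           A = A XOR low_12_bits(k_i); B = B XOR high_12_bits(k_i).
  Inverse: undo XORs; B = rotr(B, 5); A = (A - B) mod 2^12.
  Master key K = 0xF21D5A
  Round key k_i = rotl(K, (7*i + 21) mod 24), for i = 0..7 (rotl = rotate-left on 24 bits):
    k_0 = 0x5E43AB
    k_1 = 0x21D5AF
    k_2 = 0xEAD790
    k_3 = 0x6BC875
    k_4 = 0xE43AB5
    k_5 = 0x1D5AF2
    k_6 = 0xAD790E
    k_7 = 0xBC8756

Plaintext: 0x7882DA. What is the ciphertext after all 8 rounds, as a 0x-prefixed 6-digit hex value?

s_0 = plaintext = 0x7882DA
s_1 = Round(s_0, k_0) = 0x9C9EA1
s_2 = Round(s_1, k_1) = 0xDC5620
s_3 = Round(s_2, k_2) = 0x475AA1
s_4 = Round(s_3, k_3) = 0x763289
s_5 = Round(s_4, k_4) = 0x359F66
s_6 = Round(s_5, k_5) = 0x84DD0B
s_7 = Round(s_6, k_6) = 0xC56BAD
s_8 = Round(s_7, k_7) = 0xF55E7F

0xF55E7F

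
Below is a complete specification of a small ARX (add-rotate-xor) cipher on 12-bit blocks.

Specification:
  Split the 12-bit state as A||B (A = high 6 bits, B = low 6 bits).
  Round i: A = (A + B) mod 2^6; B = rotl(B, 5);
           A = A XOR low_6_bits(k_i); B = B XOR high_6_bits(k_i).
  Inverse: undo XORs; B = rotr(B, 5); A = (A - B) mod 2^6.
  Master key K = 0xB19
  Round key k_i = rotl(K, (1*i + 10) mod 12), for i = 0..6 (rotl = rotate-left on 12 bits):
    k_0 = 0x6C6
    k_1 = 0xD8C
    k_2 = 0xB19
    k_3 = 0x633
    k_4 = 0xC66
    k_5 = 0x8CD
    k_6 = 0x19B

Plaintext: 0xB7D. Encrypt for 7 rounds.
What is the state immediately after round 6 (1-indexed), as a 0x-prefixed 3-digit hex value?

s_0 = plaintext = 0xB7D
s_1 = Round(s_0, k_0) = 0xB25
s_2 = Round(s_1, k_1) = 0x744
s_3 = Round(s_2, k_2) = 0xE2E
s_4 = Round(s_3, k_3) = 0x54F
s_5 = Round(s_4, k_4) = 0x096
s_6 = Round(s_5, k_5) = 0x568
s_7 = Round(s_6, k_6) = 0x992

0x568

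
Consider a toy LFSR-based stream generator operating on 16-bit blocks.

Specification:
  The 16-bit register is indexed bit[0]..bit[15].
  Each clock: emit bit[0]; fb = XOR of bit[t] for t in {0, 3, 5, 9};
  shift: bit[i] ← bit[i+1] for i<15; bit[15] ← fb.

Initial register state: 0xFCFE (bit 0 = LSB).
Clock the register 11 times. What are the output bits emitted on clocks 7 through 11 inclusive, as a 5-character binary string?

11001

reg_0 = 0xFCFE
clock 1: out=0, reg = 0x7E7F
clock 2: out=1, reg = 0x3F3F
clock 3: out=1, reg = 0x1F9F
clock 4: out=1, reg = 0x8FCF
clock 5: out=1, reg = 0xC7E7
clock 6: out=1, reg = 0xE3F3
clock 7: out=1, reg = 0xF1F9
clock 8: out=1, reg = 0xF8FC
clock 9: out=0, reg = 0x7C7E
clock 10: out=0, reg = 0x3E3F
clock 11: out=1, reg = 0x1F1F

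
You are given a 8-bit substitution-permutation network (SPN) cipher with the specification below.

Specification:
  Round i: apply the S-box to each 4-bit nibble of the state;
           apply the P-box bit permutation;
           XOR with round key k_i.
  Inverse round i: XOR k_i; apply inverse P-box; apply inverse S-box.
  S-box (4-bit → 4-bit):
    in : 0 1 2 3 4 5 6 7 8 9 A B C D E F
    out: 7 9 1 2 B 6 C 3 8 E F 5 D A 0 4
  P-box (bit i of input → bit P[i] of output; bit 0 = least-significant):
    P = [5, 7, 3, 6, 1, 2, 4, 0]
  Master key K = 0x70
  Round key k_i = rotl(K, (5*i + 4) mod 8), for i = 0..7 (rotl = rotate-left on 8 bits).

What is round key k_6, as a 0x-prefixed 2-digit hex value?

K = 0x70
k_0 = rotl(K, (5*0+4) mod 8) = rotl(K, 4) = 0x07
k_1 = rotl(K, (5*1+4) mod 8) = rotl(K, 1) = 0xE0
k_2 = rotl(K, (5*2+4) mod 8) = rotl(K, 6) = 0x1C
k_3 = rotl(K, (5*3+4) mod 8) = rotl(K, 3) = 0x83
k_4 = rotl(K, (5*4+4) mod 8) = rotl(K, 0) = 0x70
k_5 = rotl(K, (5*5+4) mod 8) = rotl(K, 5) = 0x0E
k_6 = rotl(K, (5*6+4) mod 8) = rotl(K, 2) = 0xC1

0xC1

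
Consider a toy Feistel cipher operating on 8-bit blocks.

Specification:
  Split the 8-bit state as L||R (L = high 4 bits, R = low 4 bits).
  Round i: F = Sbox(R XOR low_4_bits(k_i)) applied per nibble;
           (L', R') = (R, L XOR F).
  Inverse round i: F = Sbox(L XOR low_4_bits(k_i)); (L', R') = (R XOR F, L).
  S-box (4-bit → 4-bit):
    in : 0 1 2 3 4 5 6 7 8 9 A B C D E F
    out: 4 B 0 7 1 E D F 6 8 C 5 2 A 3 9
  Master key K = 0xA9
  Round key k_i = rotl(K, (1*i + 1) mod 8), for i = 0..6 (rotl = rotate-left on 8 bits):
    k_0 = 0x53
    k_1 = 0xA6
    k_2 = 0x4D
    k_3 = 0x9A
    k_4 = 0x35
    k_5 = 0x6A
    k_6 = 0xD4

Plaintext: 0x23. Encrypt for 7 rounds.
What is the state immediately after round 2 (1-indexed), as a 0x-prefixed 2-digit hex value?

s_0 = plaintext = 0x23
s_1 = Round(s_0, k_0) = 0x36
s_2 = Round(s_1, k_1) = 0x67
s_3 = Round(s_2, k_2) = 0x7A
s_4 = Round(s_3, k_3) = 0xA3
s_5 = Round(s_4, k_4) = 0x37
s_6 = Round(s_5, k_5) = 0x79
s_7 = Round(s_6, k_6) = 0x9D

0x67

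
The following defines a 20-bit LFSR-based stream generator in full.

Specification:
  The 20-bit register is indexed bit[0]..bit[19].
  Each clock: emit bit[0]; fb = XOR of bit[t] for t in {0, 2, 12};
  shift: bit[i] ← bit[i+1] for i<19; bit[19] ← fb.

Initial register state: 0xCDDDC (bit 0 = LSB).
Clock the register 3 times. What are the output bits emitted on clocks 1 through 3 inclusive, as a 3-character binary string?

reg_0 = 0xCDDDC
clock 1: out=0, reg = 0x66EEE
clock 2: out=0, reg = 0xB3777
clock 3: out=1, reg = 0xD9BBB

001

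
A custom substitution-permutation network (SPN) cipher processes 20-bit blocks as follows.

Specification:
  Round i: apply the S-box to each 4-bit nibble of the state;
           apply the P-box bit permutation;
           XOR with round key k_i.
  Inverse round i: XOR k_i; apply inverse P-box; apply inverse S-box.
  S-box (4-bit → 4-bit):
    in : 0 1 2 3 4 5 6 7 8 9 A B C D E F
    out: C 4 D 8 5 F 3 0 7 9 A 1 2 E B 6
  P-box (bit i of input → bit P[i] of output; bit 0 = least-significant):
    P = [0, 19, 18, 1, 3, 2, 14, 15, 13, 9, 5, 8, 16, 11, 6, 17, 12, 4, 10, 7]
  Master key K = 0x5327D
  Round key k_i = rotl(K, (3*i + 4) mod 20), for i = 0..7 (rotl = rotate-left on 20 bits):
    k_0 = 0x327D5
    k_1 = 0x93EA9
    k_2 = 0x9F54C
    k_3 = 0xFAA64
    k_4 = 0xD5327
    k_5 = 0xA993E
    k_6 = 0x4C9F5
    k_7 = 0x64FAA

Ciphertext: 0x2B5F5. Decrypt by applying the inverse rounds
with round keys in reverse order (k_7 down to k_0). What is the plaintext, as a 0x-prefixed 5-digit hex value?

0x3B016

s_0 = ciphertext = 0x2B5F5
s_1 = InvRound(s_0, k_7) = 0x6F652
s_2 = InvRound(s_1, k_6) = 0x2A5C9
s_3 = InvRound(s_2, k_5) = 0x5F4CE
s_4 = InvRound(s_3, k_4) = 0x01596
s_5 = InvRound(s_4, k_3) = 0x5553D
s_6 = InvRound(s_5, k_2) = 0xC1438
s_7 = InvRound(s_6, k_1) = 0xA6674
s_8 = InvRound(s_7, k_0) = 0x3B016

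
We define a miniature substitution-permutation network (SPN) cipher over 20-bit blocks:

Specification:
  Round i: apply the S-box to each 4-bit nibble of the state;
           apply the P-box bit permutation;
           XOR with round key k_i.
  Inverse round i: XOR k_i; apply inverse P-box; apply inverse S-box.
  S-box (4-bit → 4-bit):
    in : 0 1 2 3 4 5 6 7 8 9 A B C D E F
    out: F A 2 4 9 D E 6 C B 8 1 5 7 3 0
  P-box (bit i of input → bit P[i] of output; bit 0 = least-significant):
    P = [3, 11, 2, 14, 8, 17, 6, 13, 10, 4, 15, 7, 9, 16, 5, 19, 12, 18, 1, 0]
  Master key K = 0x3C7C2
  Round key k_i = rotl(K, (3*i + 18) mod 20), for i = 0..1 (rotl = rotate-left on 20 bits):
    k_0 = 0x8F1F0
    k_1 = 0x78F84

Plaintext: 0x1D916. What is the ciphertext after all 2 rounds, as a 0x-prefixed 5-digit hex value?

s_0 = plaintext = 0x1D916
s_1 = Round(s_0, k_0) = 0xF9F45
s_2 = Round(s_1, k_1) = 0xEEC88

0xEEC88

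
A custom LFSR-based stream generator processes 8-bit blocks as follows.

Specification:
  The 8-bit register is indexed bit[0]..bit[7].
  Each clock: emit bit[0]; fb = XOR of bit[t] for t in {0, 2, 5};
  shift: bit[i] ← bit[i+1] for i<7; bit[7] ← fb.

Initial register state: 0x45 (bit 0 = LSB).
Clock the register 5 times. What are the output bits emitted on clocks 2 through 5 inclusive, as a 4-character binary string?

reg_0 = 0x45
clock 1: out=1, reg = 0x22
clock 2: out=0, reg = 0x91
clock 3: out=1, reg = 0xC8
clock 4: out=0, reg = 0x64
clock 5: out=0, reg = 0x32

0100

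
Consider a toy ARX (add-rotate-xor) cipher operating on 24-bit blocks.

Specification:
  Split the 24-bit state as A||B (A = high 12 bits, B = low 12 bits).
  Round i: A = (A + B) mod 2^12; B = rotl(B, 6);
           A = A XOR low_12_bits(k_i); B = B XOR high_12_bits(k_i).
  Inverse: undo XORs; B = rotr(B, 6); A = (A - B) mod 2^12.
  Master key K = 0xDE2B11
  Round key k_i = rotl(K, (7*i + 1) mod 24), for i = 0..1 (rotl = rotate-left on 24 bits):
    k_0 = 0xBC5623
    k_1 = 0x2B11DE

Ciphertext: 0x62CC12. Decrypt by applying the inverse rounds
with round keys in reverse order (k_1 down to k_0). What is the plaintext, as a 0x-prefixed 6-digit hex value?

s_0 = ciphertext = 0x62CC12
s_1 = InvRound(s_0, k_1) = 0xEF88FA
s_2 = InvRound(s_1, k_0) = 0x90FFCC

0x90FFCC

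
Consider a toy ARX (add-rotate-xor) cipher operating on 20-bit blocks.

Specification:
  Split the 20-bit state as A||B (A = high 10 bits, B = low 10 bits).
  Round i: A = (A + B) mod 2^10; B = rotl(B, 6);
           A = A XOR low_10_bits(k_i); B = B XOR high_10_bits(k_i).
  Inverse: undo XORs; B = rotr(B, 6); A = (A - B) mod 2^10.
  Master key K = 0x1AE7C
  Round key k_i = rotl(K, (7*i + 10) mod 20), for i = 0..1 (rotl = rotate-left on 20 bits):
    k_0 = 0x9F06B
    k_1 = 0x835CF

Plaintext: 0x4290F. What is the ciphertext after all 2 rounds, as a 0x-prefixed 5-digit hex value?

s_0 = plaintext = 0x4290F
s_1 = Round(s_0, k_0) = 0x9C9AC
s_2 = Round(s_1, k_1) = 0x74517

0x74517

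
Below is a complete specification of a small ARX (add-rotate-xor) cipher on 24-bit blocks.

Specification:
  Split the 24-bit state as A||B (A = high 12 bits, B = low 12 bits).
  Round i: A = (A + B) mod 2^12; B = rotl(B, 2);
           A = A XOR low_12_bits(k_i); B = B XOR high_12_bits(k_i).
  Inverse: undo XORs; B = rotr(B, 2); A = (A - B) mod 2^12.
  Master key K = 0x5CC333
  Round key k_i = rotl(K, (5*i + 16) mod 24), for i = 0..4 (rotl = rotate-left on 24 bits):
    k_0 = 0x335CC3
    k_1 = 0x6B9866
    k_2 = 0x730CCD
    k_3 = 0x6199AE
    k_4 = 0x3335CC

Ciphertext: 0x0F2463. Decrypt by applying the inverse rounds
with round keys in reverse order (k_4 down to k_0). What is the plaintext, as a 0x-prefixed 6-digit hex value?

0x2DED6D

s_0 = ciphertext = 0x0F2463
s_1 = InvRound(s_0, k_4) = 0x36A1D4
s_2 = InvRound(s_1, k_3) = 0x4D15F3
s_3 = InvRound(s_2, k_2) = 0xB6CCB0
s_4 = InvRound(s_3, k_1) = 0xC88682
s_5 = InvRound(s_4, k_0) = 0x2DED6D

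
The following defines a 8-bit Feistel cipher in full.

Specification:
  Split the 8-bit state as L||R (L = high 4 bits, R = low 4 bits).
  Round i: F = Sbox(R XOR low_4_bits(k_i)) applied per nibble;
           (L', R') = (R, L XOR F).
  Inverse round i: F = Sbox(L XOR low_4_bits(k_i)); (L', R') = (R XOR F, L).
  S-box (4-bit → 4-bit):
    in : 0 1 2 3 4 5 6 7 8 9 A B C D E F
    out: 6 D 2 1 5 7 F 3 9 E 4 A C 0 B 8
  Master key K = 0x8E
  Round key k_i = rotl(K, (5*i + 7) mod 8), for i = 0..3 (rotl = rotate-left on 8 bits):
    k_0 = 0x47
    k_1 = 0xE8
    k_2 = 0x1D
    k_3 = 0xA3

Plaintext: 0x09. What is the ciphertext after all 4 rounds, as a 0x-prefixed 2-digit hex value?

0xC0

s_0 = plaintext = 0x09
s_1 = Round(s_0, k_0) = 0x9B
s_2 = Round(s_1, k_1) = 0xB8
s_3 = Round(s_2, k_2) = 0x8C
s_4 = Round(s_3, k_3) = 0xC0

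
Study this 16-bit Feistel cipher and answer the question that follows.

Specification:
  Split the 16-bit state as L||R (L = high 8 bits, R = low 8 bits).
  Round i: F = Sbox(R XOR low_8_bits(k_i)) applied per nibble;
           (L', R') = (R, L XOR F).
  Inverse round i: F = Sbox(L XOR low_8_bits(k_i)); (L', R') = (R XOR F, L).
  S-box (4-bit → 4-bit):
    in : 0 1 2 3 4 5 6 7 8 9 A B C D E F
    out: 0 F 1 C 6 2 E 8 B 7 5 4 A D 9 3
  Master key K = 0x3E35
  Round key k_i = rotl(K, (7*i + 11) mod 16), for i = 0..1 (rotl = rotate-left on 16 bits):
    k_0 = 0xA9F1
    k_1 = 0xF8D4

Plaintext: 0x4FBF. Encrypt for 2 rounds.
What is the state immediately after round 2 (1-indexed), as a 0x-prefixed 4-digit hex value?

s_0 = plaintext = 0x4FBF
s_1 = Round(s_0, k_0) = 0xBF26
s_2 = Round(s_1, k_1) = 0x268E

0x268E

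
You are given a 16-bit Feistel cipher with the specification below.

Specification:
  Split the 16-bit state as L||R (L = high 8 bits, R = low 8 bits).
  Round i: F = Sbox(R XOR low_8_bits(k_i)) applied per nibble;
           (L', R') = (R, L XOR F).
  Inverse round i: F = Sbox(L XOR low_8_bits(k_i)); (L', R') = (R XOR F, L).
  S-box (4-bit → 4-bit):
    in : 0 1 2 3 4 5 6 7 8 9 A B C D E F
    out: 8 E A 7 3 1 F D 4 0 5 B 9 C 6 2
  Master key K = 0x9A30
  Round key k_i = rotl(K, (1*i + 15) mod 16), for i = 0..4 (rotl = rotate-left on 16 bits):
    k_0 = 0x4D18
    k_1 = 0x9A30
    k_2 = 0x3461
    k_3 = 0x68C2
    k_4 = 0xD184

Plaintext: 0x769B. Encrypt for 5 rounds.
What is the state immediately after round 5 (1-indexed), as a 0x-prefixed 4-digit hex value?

0xBD92

s_0 = plaintext = 0x769B
s_1 = Round(s_0, k_0) = 0x9B31
s_2 = Round(s_1, k_1) = 0x3115
s_3 = Round(s_2, k_2) = 0x15E2
s_4 = Round(s_3, k_3) = 0xE2BD
s_5 = Round(s_4, k_4) = 0xBD92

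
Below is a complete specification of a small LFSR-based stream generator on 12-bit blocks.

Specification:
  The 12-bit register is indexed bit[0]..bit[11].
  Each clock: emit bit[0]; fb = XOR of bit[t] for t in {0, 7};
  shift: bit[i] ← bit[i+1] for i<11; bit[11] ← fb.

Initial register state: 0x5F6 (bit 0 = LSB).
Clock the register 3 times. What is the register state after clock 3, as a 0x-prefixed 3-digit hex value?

0xABE

reg_0 = 0x5F6
clock 1: out=0, reg = 0xAFB
clock 2: out=1, reg = 0x57D
clock 3: out=1, reg = 0xABE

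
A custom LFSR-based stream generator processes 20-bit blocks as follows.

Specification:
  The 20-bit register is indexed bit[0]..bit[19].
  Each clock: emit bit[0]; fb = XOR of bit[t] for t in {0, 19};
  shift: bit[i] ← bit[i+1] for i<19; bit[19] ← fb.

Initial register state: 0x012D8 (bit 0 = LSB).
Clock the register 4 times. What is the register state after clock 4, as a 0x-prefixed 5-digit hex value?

0x8012D

reg_0 = 0x012D8
clock 1: out=0, reg = 0x0096C
clock 2: out=0, reg = 0x004B6
clock 3: out=0, reg = 0x0025B
clock 4: out=1, reg = 0x8012D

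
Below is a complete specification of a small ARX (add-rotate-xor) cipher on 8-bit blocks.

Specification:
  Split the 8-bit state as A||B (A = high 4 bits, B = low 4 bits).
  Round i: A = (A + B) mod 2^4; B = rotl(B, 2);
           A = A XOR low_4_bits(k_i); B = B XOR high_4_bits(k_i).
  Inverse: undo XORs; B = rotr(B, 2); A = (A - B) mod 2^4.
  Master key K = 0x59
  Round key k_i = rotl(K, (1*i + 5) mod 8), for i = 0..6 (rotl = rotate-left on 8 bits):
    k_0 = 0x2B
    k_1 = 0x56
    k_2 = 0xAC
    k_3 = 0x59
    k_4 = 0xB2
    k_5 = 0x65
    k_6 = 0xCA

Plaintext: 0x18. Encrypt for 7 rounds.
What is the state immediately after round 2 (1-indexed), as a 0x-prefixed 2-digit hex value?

s_0 = plaintext = 0x18
s_1 = Round(s_0, k_0) = 0x20
s_2 = Round(s_1, k_1) = 0x45
s_3 = Round(s_2, k_2) = 0x5F
s_4 = Round(s_3, k_3) = 0xDA
s_5 = Round(s_4, k_4) = 0x51
s_6 = Round(s_5, k_5) = 0x32
s_7 = Round(s_6, k_6) = 0xF4

0x45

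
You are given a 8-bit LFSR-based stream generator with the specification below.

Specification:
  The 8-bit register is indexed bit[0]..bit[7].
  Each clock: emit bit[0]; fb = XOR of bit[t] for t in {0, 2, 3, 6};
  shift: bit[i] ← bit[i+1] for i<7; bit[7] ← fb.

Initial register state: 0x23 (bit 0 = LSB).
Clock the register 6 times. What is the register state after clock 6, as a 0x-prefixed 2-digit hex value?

0x0C

reg_0 = 0x23
clock 1: out=1, reg = 0x91
clock 2: out=1, reg = 0xC8
clock 3: out=0, reg = 0x64
clock 4: out=0, reg = 0x32
clock 5: out=0, reg = 0x19
clock 6: out=1, reg = 0x0C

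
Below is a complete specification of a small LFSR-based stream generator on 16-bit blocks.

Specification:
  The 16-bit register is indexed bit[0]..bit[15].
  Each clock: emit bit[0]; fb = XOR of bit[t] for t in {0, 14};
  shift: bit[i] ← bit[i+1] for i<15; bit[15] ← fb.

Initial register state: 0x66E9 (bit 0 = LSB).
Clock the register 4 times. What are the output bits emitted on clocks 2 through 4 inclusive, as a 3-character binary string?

001

reg_0 = 0x66E9
clock 1: out=1, reg = 0x3374
clock 2: out=0, reg = 0x19BA
clock 3: out=0, reg = 0x0CDD
clock 4: out=1, reg = 0x866E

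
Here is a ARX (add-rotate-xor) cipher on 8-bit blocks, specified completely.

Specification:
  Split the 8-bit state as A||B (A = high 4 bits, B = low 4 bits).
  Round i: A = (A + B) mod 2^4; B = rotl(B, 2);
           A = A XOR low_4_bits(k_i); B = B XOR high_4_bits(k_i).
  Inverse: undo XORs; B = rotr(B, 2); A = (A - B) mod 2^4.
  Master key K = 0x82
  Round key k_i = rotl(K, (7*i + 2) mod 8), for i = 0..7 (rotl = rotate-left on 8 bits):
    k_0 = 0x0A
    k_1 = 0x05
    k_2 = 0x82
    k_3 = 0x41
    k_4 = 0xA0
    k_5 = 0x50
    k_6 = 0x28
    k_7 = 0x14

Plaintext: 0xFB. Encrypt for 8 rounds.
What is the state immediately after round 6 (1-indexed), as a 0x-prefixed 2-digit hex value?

0x52

s_0 = plaintext = 0xFB
s_1 = Round(s_0, k_0) = 0x0E
s_2 = Round(s_1, k_1) = 0xBB
s_3 = Round(s_2, k_2) = 0x46
s_4 = Round(s_3, k_3) = 0xBD
s_5 = Round(s_4, k_4) = 0x8D
s_6 = Round(s_5, k_5) = 0x52
s_7 = Round(s_6, k_6) = 0xFA
s_8 = Round(s_7, k_7) = 0xDB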